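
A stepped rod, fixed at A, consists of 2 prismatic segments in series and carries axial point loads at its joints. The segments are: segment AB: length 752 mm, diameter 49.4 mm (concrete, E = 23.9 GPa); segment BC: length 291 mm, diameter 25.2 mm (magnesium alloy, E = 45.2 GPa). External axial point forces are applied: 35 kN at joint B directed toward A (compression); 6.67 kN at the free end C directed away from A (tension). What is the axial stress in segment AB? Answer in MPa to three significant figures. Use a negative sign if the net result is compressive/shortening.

Internal axial forces (sectioning from the free end, tension +): N_BC = 6.67 kN, N_AB = -28.33 kN.
A_AB = 1917 mm².
σ_AB = N_AB/A_AB = -28330/1917 = -14.78 MPa.

-14.8 MPa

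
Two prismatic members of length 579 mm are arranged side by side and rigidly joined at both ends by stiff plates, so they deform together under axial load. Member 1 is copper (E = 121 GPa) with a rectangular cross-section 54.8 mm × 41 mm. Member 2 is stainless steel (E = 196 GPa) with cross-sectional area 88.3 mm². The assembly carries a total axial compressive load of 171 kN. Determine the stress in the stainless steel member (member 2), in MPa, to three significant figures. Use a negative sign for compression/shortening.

-116 MPa

A_1 = 2247 mm².
Equal strain + equilibrium ⇒ each member carries load in proportion to AE: A₁E₁ = 271900000 N, A₂E₂ = 17310000 N, ΣAE = 289200000 N.
σ₂ = P·E₂/ΣAE = -171000·196000/289200000 = -115.9 MPa.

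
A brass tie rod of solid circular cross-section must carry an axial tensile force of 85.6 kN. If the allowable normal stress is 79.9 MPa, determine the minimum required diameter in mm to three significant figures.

Required area A ≥ P/σ_allow = 85600/79.9 = 1071 mm².
For a solid circular section, d ≥ √(4A/π) = 36.93 mm.

36.9 mm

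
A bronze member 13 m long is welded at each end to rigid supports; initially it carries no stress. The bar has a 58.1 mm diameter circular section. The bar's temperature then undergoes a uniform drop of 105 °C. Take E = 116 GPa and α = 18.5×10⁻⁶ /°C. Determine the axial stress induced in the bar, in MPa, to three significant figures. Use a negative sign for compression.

225 MPa

Free thermal expansion αLΔT = 18.5e-6 · 13000 · -105 = -25.25 mm.
The walls impose strain ε = −(-25.25)/13000 = 1.9425e-03; σ = Eε = 116000 · 1.9425e-03 = 225.3 MPa.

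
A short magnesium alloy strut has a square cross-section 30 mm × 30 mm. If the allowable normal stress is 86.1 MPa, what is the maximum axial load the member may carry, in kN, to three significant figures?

77.5 kN

A = 900 mm².
P_max = σ_allow · A = 86.1 · 900 = 77490 N = 77.49 kN.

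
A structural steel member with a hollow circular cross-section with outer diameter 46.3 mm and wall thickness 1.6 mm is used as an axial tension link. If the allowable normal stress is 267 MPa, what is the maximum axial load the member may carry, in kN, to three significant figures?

A = 224.7 mm².
P_max = σ_allow · A = 267 · 224.7 = 59990 N = 59.99 kN.

60.0 kN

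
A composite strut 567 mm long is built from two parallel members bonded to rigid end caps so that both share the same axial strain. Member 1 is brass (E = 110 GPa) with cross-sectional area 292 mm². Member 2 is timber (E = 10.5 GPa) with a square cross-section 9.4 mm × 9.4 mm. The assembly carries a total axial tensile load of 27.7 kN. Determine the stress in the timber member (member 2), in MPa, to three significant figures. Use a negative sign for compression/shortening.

8.80 MPa

A_2 = 88.36 mm².
Equal strain + equilibrium ⇒ each member carries load in proportion to AE: A₁E₁ = 32120000 N, A₂E₂ = 927800 N, ΣAE = 33050000 N.
σ₂ = P·E₂/ΣAE = 27700·10500/33050000 = 8.801 MPa.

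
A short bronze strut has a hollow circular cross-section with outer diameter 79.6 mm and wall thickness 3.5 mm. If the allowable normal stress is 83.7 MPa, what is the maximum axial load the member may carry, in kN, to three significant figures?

A = 836.8 mm².
P_max = σ_allow · A = 83.7 · 836.8 = 70040 N = 70.04 kN.

70.0 kN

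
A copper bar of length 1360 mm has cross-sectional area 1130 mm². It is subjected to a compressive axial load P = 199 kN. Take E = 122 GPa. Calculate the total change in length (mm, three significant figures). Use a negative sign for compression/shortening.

-1.96 mm

δ_mech = NL/(AE) = -199000·1360/(1130·122000) = -1.963 mm.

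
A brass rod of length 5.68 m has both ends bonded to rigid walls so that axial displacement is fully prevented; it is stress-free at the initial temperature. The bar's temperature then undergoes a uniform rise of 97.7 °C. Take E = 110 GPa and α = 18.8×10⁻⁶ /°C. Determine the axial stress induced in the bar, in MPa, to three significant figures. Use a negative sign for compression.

Free thermal expansion αLΔT = 18.8e-6 · 5680 · 97.7 = 10.43 mm.
The walls impose strain ε = −(10.43)/5680 = -1.8368e-03; σ = Eε = 110000 · -1.8368e-03 = -202 MPa.

-202 MPa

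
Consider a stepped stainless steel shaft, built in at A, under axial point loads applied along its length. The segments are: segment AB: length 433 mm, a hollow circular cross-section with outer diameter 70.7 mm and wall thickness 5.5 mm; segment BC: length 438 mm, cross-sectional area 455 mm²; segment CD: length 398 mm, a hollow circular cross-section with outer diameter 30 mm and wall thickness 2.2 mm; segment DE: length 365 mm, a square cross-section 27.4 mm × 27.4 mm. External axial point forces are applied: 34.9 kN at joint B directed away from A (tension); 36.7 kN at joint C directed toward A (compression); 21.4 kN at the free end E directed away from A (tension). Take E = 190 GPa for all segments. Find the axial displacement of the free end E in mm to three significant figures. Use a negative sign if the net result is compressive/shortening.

0.250 mm

Internal axial forces (sectioning from the free end, tension +): N_DE = 21.4 kN, N_CD = 21.4 kN, N_BC = -15.3 kN, N_AB = 19.6 kN.
A_AB = 1127 mm².
A_CD = 192.1 mm².
A_DE = 750.8 mm².
δ_AB = 19600·433/(1127·190000) = 0.03965 mm
δ_BC = -15300·438/(455·190000) = -0.07752 mm
δ_CD = 21400·398/(192.1·190000) = 0.2333 mm
δ_DE = 21400·365/(750.8·190000) = 0.05476 mm
δ = Σδ_i = 0.2502 mm.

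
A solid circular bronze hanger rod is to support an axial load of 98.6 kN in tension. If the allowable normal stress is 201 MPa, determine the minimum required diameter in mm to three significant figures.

Required area A ≥ P/σ_allow = 98600/201 = 490.5 mm².
For a solid circular section, d ≥ √(4A/π) = 24.99 mm.

25.0 mm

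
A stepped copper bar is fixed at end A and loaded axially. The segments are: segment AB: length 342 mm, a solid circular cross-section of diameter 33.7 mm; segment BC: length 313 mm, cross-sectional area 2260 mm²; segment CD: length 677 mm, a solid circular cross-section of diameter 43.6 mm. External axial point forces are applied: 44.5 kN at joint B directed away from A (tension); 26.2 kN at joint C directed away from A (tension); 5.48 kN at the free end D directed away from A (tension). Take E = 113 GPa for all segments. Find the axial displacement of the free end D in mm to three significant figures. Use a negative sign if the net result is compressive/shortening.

Internal axial forces (sectioning from the free end, tension +): N_CD = 5.48 kN, N_BC = 31.68 kN, N_AB = 76.18 kN.
A_AB = 892 mm².
A_CD = 1493 mm².
δ_AB = 76180·342/(892·113000) = 0.2585 mm
δ_BC = 31680·313/(2260·113000) = 0.03883 mm
δ_CD = 5480·677/(1493·113000) = 0.02199 mm
δ = Σδ_i = 0.3193 mm.

0.319 mm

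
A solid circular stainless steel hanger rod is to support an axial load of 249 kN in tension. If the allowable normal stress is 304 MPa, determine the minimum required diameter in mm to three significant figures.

32.3 mm

Required area A ≥ P/σ_allow = 249000/304 = 819.1 mm².
For a solid circular section, d ≥ √(4A/π) = 32.29 mm.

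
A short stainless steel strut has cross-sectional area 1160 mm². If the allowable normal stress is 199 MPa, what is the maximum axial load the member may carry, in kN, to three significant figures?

231 kN

P_max = σ_allow · A = 199 · 1160 = 230800 N = 230.8 kN.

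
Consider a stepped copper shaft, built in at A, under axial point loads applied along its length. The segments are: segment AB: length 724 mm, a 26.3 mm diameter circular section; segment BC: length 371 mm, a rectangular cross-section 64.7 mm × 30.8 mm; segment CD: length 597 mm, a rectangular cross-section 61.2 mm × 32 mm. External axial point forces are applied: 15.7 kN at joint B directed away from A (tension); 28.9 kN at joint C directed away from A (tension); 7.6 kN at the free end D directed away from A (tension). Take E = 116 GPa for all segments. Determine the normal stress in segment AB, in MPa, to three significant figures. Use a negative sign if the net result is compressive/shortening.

Internal axial forces (sectioning from the free end, tension +): N_CD = 7.6 kN, N_BC = 36.5 kN, N_AB = 52.2 kN.
A_AB = 543.3 mm².
σ_AB = N_AB/A_AB = 52200/543.3 = 96.09 MPa.

96.1 MPa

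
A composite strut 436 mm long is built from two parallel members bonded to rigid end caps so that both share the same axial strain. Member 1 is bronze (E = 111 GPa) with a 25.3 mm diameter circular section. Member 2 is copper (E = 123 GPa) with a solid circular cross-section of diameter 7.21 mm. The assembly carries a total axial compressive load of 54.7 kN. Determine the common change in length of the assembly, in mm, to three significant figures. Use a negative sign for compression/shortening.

-0.392 mm

A_1 = 502.7 mm².
A_2 = 40.83 mm².
Equal strain + equilibrium ⇒ each member carries load in proportion to AE: A₁E₁ = 55800000 N, A₂E₂ = 5022000 N, ΣAE = 60820000 N.
δ = PL/ΣAE = -54700·436/60820000 = -0.3921 mm.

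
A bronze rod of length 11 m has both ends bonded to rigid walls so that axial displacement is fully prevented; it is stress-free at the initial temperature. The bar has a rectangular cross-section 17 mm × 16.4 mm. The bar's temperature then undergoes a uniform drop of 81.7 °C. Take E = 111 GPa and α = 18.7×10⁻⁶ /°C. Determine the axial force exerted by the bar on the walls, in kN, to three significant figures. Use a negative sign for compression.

Free thermal expansion αLΔT = 18.7e-6 · 11000 · -81.7 = -16.81 mm.
The walls impose strain ε = −(-16.81)/11000 = 1.5278e-03; σ = Eε = 111000 · 1.5278e-03 = 169.6 MPa.
Wall reaction R = σ·A = 169.6·278.8 = 47280 N = 47.28 kN.

47.3 kN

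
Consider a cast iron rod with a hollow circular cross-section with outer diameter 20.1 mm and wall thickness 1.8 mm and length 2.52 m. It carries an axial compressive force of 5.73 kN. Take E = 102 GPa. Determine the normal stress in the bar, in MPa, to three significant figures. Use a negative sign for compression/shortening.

-55.4 MPa

A = 103.5 mm².
σ = N/A = -5730/103.5 = -55.37 MPa.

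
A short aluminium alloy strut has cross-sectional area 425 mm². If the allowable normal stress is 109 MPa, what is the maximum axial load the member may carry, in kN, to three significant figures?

46.3 kN

P_max = σ_allow · A = 109 · 425 = 46320 N = 46.33 kN.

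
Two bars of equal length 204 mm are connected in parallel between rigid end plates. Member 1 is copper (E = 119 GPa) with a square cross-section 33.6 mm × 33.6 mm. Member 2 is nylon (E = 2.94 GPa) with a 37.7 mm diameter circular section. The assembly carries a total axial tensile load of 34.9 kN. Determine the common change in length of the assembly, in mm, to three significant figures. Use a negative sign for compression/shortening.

A_1 = 1129 mm².
A_2 = 1116 mm².
Equal strain + equilibrium ⇒ each member carries load in proportion to AE: A₁E₁ = 134300000 N, A₂E₂ = 3282000 N, ΣAE = 137600000 N.
δ = PL/ΣAE = 34900·204/137600000 = 0.05173 mm.

0.0517 mm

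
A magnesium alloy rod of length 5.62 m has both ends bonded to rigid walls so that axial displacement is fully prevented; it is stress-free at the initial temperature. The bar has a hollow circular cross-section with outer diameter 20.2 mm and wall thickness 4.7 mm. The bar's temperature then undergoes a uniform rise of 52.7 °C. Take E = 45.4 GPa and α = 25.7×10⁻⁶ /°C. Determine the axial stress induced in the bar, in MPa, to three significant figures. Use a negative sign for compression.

Free thermal expansion αLΔT = 25.7e-6 · 5620 · 52.7 = 7.612 mm.
The walls impose strain ε = −(7.612)/5620 = -1.3544e-03; σ = Eε = 45400 · -1.3544e-03 = -61.49 MPa.

-61.5 MPa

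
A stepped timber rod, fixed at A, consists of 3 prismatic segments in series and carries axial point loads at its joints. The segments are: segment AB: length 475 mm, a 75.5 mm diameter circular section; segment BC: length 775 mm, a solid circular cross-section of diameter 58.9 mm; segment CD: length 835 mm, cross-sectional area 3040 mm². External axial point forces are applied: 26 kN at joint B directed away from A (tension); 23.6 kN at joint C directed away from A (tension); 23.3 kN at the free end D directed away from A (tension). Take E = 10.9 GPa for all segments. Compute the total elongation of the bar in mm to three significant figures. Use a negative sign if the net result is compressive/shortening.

Internal axial forces (sectioning from the free end, tension +): N_CD = 23.3 kN, N_BC = 46.9 kN, N_AB = 72.9 kN.
A_AB = 4477 mm².
A_BC = 2725 mm².
δ_AB = 72900·475/(4477·10900) = 0.7096 mm
δ_BC = 46900·775/(2725·10900) = 1.224 mm
δ_CD = 23300·835/(3040·10900) = 0.5871 mm
δ = Σδ_i = 2.521 mm.

2.52 mm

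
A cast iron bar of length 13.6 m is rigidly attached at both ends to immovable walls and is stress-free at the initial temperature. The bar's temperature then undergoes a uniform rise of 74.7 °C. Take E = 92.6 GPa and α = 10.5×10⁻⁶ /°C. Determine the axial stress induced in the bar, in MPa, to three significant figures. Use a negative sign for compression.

Free thermal expansion αLΔT = 10.5e-6 · 13600 · 74.7 = 10.67 mm.
The walls impose strain ε = −(10.67)/13600 = -7.8435e-04; σ = Eε = 92600 · -7.8435e-04 = -72.63 MPa.

-72.6 MPa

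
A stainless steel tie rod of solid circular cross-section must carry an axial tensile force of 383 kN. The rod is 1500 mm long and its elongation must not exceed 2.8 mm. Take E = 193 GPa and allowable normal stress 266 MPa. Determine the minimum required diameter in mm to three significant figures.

42.8 mm

Required area A ≥ P/σ_allow = 383000/266 = 1440 mm².
For a solid circular section, d ≥ √(4A/π) = 42.82 mm.
Elongation limit: A ≥ PL/(Eδ_allow) = 383000·1500/(193000·2.8) = 1063 mm² ⇒ d ≥ 36.79 mm.
The stress limit governs.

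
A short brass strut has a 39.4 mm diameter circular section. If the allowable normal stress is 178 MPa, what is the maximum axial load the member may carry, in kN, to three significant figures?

217 kN

A = 1219 mm².
P_max = σ_allow · A = 178 · 1219 = 217000 N = 217 kN.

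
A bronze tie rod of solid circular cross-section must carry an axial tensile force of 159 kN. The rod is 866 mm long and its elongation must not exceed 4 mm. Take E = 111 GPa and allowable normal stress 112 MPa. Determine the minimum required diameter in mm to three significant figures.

Required area A ≥ P/σ_allow = 159000/112 = 1420 mm².
For a solid circular section, d ≥ √(4A/π) = 42.52 mm.
Elongation limit: A ≥ PL/(Eδ_allow) = 159000·866/(111000·4) = 310.1 mm² ⇒ d ≥ 19.87 mm.
The stress limit governs.

42.5 mm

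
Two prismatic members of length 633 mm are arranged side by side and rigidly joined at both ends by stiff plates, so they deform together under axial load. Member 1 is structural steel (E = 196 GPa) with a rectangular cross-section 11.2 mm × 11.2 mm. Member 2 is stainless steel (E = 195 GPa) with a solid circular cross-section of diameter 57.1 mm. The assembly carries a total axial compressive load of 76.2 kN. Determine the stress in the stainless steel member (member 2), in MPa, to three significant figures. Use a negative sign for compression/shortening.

-28.4 MPa

A_1 = 125.4 mm².
A_2 = 2561 mm².
Equal strain + equilibrium ⇒ each member carries load in proportion to AE: A₁E₁ = 24590000 N, A₂E₂ = 499300000 N, ΣAE = 523900000 N.
σ₂ = P·E₂/ΣAE = -76200·195000/523900000 = -28.36 MPa.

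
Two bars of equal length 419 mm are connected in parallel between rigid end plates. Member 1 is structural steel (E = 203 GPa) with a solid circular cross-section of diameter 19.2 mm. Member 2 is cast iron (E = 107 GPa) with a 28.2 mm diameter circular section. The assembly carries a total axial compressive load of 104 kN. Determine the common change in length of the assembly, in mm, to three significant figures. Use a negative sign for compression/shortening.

-0.347 mm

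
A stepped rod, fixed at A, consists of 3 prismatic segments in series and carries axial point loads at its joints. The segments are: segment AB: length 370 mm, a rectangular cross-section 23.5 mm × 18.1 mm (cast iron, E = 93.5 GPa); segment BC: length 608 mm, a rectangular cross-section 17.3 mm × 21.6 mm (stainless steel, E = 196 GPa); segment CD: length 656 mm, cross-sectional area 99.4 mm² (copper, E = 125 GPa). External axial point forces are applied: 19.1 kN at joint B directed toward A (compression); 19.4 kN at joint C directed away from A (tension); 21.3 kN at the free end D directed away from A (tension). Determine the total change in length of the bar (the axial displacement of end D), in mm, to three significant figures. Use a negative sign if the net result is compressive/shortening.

1.66 mm

Internal axial forces (sectioning from the free end, tension +): N_CD = 21.3 kN, N_BC = 40.7 kN, N_AB = 21.6 kN.
A_AB = 425.4 mm².
A_BC = 373.7 mm².
δ_AB = 21600·370/(425.4·93500) = 0.201 mm
δ_BC = 40700·608/(373.7·196000) = 0.3379 mm
δ_CD = 21300·656/(99.4·125000) = 1.125 mm
δ = Σδ_i = 1.663 mm.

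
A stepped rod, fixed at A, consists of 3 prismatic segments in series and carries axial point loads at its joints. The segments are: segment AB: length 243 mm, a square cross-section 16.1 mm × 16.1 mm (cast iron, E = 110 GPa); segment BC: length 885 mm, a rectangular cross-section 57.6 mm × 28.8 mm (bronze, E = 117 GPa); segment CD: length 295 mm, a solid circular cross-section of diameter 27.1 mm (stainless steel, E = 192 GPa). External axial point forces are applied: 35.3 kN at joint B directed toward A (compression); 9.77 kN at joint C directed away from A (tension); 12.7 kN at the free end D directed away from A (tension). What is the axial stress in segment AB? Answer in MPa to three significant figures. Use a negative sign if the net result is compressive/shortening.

-49.5 MPa

Internal axial forces (sectioning from the free end, tension +): N_CD = 12.7 kN, N_BC = 22.47 kN, N_AB = -12.83 kN.
A_AB = 259.2 mm².
σ_AB = N_AB/A_AB = -12830/259.2 = -49.5 MPa.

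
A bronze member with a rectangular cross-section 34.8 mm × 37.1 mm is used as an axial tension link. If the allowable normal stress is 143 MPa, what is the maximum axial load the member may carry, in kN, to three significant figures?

A = 1291 mm².
P_max = σ_allow · A = 143 · 1291 = 184600 N = 184.6 kN.

185 kN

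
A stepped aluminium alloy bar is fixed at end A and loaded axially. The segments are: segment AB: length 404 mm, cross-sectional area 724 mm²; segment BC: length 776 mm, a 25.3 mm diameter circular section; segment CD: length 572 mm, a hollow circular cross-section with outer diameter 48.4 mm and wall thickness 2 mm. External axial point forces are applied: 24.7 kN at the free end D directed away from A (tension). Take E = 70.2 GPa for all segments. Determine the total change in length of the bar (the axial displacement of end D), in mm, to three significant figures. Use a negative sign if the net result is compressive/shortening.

1.43 mm

Internal axial forces (sectioning from the free end, tension +): N_CD = 24.7 kN, N_BC = 24.7 kN, N_AB = 24.7 kN.
A_BC = 502.7 mm².
A_CD = 291.5 mm².
δ_AB = 24700·404/(724·70200) = 0.1963 mm
δ_BC = 24700·776/(502.7·70200) = 0.5431 mm
δ_CD = 24700·572/(291.5·70200) = 0.6903 mm
δ = Σδ_i = 1.43 mm.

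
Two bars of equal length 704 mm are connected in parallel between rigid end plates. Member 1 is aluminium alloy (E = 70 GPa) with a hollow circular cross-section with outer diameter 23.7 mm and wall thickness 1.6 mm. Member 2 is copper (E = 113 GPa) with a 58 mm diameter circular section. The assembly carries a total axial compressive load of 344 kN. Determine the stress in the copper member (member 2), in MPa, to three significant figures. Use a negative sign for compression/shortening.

-127 MPa

A_1 = 111.1 mm².
A_2 = 2642 mm².
Equal strain + equilibrium ⇒ each member carries load in proportion to AE: A₁E₁ = 7776000 N, A₂E₂ = 298600000 N, ΣAE = 306300000 N.
σ₂ = P·E₂/ΣAE = -344000·113000/306300000 = -126.9 MPa.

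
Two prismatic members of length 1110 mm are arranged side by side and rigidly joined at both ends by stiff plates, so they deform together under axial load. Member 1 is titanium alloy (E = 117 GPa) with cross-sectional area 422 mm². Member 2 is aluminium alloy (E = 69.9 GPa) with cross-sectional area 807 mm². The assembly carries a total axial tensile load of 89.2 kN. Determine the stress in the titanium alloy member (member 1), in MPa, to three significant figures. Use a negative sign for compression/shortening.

Equal strain + equilibrium ⇒ each member carries load in proportion to AE: A₁E₁ = 49370000 N, A₂E₂ = 56410000 N, ΣAE = 105800000 N.
σ₁ = P·E₁/ΣAE = 89200·117000/105800000 = 98.66 MPa.

98.7 MPa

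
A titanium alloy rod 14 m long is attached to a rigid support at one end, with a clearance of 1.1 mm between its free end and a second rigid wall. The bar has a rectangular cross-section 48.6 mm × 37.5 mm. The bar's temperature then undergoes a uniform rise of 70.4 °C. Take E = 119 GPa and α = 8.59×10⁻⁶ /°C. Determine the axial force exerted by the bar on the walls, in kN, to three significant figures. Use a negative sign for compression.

-114 kN

Free thermal expansion αLΔT = 8.59e-6 · 14000 · 70.4 = 8.466 mm.
The walls engage after the gap closes; constrained expansion = 8.466 − 1.1 = 7.366 mm.
The walls impose strain ε = −(7.366)/14000 = -5.2616e-04; σ = Eε = 119000 · -5.2616e-04 = -62.61 MPa.
Wall reaction R = σ·A = -62.61·1822 = -114100 N = -114.1 kN.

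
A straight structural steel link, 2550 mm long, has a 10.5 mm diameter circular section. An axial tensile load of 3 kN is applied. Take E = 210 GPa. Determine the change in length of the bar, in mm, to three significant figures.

A = 86.59 mm².
δ_mech = NL/(AE) = 3000·2550/(86.59·210000) = 0.4207 mm.

0.421 mm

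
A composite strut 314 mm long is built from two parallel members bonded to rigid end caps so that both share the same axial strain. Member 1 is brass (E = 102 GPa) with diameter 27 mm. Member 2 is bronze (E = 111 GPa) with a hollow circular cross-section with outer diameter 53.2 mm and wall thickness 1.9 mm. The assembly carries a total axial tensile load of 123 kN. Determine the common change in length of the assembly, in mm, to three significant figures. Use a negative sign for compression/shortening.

A_1 = 572.6 mm².
A_2 = 306.2 mm².
Equal strain + equilibrium ⇒ each member carries load in proportion to AE: A₁E₁ = 58400000 N, A₂E₂ = 33990000 N, ΣAE = 92390000 N.
δ = PL/ΣAE = 123000·314/92390000 = 0.418 mm.

0.418 mm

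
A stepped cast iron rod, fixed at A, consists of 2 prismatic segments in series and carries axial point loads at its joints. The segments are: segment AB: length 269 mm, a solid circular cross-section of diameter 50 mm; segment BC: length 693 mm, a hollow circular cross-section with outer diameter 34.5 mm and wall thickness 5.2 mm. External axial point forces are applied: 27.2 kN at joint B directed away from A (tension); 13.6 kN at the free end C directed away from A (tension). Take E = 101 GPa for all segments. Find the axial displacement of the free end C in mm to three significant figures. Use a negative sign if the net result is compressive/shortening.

Internal axial forces (sectioning from the free end, tension +): N_BC = 13.6 kN, N_AB = 40.8 kN.
A_AB = 1963 mm².
A_BC = 478.7 mm².
δ_AB = 40800·269/(1963·101000) = 0.05534 mm
δ_BC = 13600·693/(478.7·101000) = 0.195 mm
δ = Σδ_i = 0.2503 mm.

0.250 mm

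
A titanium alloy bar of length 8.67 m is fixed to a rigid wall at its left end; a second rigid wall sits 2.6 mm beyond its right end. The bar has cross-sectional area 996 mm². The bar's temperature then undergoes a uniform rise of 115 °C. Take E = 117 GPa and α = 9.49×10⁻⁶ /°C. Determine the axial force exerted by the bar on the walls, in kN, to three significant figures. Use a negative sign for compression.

Free thermal expansion αLΔT = 9.49e-6 · 8670 · 115 = 9.462 mm.
The walls engage after the gap closes; constrained expansion = 9.462 − 2.6 = 6.862 mm.
The walls impose strain ε = −(6.862)/8670 = -7.9147e-04; σ = Eε = 117000 · -7.9147e-04 = -92.6 MPa.
Wall reaction R = σ·A = -92.6·996 = -92230 N = -92.23 kN.

-92.2 kN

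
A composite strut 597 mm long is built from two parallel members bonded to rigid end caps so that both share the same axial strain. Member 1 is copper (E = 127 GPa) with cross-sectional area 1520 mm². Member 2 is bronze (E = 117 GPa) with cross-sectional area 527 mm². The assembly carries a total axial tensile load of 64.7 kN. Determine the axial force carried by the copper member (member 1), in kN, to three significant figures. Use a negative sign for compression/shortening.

49.0 kN

Equal strain + equilibrium ⇒ each member carries load in proportion to AE: A₁E₁ = 193000000 N, A₂E₂ = 61660000 N, ΣAE = 254700000 N.
F₁ = P·A₁E₁/ΣAE = 64700·193000000/254700000 = 49040 N.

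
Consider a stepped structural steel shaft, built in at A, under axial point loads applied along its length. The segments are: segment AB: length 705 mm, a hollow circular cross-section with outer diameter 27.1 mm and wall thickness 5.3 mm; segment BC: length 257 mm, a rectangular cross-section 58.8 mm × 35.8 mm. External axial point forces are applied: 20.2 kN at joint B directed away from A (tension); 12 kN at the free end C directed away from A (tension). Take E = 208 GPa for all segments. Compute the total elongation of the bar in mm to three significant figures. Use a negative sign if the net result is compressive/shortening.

0.308 mm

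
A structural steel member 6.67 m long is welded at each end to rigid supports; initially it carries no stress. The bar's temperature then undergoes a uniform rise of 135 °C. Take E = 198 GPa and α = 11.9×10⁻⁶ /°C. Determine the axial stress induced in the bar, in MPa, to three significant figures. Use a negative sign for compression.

Free thermal expansion αLΔT = 11.9e-6 · 6670 · 135 = 10.72 mm.
The walls impose strain ε = −(10.72)/6670 = -1.6065e-03; σ = Eε = 198000 · -1.6065e-03 = -318.1 MPa.

-318 MPa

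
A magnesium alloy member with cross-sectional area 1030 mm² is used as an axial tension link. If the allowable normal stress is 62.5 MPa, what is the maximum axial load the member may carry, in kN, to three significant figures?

64.4 kN

P_max = σ_allow · A = 62.5 · 1030 = 64380 N = 64.38 kN.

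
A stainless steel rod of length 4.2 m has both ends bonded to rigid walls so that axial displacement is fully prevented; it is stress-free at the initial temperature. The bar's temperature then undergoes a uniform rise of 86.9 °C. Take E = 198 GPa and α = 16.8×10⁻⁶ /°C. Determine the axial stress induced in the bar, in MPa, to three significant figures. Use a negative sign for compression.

Free thermal expansion αLΔT = 16.8e-6 · 4200 · 86.9 = 6.132 mm.
The walls impose strain ε = −(6.132)/4200 = -1.4599e-03; σ = Eε = 198000 · -1.4599e-03 = -289.1 MPa.

-289 MPa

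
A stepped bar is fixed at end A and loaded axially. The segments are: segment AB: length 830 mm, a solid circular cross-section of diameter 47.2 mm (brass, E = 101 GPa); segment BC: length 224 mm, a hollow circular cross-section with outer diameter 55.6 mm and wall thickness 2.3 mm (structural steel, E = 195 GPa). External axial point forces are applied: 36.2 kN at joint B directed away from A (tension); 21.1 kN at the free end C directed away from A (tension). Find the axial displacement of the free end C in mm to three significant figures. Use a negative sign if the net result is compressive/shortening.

Internal axial forces (sectioning from the free end, tension +): N_BC = 21.1 kN, N_AB = 57.3 kN.
A_AB = 1750 mm².
A_BC = 385.1 mm².
δ_AB = 57300·830/(1750·101000) = 0.2691 mm
δ_BC = 21100·224/(385.1·195000) = 0.06293 mm
δ = Σδ_i = 0.332 mm.

0.332 mm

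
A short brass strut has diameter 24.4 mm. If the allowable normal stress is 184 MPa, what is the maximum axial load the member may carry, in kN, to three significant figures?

A = 467.6 mm².
P_max = σ_allow · A = 184 · 467.6 = 86040 N = 86.04 kN.

86.0 kN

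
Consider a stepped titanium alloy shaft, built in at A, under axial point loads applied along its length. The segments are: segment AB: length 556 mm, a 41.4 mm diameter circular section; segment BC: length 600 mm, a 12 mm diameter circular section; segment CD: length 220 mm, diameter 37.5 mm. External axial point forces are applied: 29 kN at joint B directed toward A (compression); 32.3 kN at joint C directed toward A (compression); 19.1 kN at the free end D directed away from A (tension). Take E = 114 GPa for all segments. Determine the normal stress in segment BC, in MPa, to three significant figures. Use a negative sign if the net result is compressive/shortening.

-117 MPa

Internal axial forces (sectioning from the free end, tension +): N_CD = 19.1 kN, N_BC = -13.2 kN, N_AB = -42.2 kN.
A_BC = 113.1 mm².
σ_BC = N_BC/A_BC = -13200/113.1 = -116.7 MPa.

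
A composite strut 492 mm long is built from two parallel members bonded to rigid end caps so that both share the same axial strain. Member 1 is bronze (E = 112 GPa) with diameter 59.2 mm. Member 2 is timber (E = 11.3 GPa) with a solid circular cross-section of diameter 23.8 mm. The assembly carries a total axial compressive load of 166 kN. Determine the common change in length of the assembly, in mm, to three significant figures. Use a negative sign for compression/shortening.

A_1 = 2753 mm².
A_2 = 444.9 mm².
Equal strain + equilibrium ⇒ each member carries load in proportion to AE: A₁E₁ = 308300000 N, A₂E₂ = 5027000 N, ΣAE = 313300000 N.
δ = PL/ΣAE = -166000·492/313300000 = -0.2607 mm.

-0.261 mm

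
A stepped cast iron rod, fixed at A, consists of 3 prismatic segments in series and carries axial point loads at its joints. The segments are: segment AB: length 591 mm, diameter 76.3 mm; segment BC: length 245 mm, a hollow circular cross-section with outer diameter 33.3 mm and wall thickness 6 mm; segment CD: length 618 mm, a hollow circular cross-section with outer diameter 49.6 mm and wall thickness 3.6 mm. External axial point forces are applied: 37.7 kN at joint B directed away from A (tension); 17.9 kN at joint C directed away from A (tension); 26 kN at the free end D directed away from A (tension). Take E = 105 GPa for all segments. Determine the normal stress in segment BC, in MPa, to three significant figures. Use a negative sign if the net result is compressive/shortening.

Internal axial forces (sectioning from the free end, tension +): N_CD = 26 kN, N_BC = 43.9 kN, N_AB = 81.6 kN.
A_BC = 514.6 mm².
σ_BC = N_BC/A_BC = 43900/514.6 = 85.31 MPa.

85.3 MPa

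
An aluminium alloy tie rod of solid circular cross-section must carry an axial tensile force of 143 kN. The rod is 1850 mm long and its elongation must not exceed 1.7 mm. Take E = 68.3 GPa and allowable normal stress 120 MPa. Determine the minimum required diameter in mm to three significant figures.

Required area A ≥ P/σ_allow = 143000/120 = 1192 mm².
For a solid circular section, d ≥ √(4A/π) = 38.95 mm.
Elongation limit: A ≥ PL/(Eδ_allow) = 143000·1850/(68300·1.7) = 2278 mm² ⇒ d ≥ 53.86 mm.
The elongation limit governs.

53.9 mm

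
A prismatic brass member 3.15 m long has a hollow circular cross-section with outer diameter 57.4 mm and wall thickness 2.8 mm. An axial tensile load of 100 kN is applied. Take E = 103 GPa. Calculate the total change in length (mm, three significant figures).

A = 480.3 mm².
δ_mech = NL/(AE) = 100000·3150/(480.3·103000) = 6.368 mm.

6.37 mm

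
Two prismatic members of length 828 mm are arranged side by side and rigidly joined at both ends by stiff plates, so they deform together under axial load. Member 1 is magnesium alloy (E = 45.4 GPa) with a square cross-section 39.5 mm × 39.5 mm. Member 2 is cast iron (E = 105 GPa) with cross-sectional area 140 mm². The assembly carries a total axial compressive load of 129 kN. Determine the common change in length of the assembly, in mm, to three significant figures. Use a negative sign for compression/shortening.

A_1 = 1560 mm².
Equal strain + equilibrium ⇒ each member carries load in proportion to AE: A₁E₁ = 70840000 N, A₂E₂ = 14700000 N, ΣAE = 85540000 N.
δ = PL/ΣAE = -129000·828/85540000 = -1.249 mm.

-1.25 mm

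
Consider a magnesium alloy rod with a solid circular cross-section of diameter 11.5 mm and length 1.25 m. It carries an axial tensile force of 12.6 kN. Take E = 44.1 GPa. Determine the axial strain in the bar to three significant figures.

0.00275

A = 103.9 mm².
σ = N/A = 121.3 MPa; ε = σ/E = 121.3/44100 = 2.751e-03.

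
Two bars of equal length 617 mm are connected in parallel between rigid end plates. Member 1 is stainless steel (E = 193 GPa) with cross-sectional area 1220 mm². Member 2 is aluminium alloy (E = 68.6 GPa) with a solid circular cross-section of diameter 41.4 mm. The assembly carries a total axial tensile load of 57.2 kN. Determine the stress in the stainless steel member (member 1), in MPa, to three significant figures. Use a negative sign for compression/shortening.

A_2 = 1346 mm².
Equal strain + equilibrium ⇒ each member carries load in proportion to AE: A₁E₁ = 235500000 N, A₂E₂ = 92350000 N, ΣAE = 327800000 N.
σ₁ = P·E₁/ΣAE = 57200·193000/327800000 = 33.68 MPa.

33.7 MPa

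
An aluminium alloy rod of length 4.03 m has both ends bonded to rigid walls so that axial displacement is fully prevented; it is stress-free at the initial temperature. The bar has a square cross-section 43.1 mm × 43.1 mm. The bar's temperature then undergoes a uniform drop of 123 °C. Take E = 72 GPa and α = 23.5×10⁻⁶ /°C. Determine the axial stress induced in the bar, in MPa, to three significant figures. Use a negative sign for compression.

208 MPa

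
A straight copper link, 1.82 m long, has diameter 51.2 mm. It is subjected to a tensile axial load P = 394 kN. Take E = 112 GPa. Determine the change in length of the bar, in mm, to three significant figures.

3.11 mm

A = 2059 mm².
δ_mech = NL/(AE) = 394000·1820/(2059·112000) = 3.11 mm.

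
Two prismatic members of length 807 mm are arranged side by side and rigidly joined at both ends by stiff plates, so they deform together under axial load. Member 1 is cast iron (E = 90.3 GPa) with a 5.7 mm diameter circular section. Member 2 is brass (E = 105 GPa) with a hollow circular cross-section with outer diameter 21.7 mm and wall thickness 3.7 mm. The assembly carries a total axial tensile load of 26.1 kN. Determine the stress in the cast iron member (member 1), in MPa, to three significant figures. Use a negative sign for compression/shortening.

97.1 MPa

A_1 = 25.52 mm².
A_2 = 209.2 mm².
Equal strain + equilibrium ⇒ each member carries load in proportion to AE: A₁E₁ = 2304000 N, A₂E₂ = 21970000 N, ΣAE = 24270000 N.
σ₁ = P·E₁/ΣAE = 26100·90300/24270000 = 97.1 MPa.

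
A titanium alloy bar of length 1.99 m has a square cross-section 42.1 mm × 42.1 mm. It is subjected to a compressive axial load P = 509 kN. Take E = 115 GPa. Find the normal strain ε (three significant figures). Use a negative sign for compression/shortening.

-0.00250

A = 1772 mm².
σ = N/A = -287.2 MPa; ε = σ/E = -287.2/115000 = -2.497e-03.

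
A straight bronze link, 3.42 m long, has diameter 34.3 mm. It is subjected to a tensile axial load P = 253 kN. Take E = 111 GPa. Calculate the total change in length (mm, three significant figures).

8.44 mm

A = 924 mm².
δ_mech = NL/(AE) = 253000·3420/(924·111000) = 8.436 mm.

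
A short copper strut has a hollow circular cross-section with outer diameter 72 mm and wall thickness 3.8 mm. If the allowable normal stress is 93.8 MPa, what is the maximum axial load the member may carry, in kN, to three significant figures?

76.4 kN

A = 814.2 mm².
P_max = σ_allow · A = 93.8 · 814.2 = 76370 N = 76.37 kN.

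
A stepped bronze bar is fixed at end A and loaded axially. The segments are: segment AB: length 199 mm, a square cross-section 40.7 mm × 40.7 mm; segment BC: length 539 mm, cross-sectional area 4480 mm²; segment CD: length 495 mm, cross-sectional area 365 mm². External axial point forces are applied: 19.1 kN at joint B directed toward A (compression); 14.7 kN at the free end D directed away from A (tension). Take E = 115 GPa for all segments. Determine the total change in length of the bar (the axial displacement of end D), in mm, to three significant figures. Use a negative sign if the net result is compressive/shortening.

0.184 mm

Internal axial forces (sectioning from the free end, tension +): N_CD = 14.7 kN, N_BC = 14.7 kN, N_AB = -4.4 kN.
A_AB = 1656 mm².
δ_AB = -4400·199/(1656·115000) = -0.004596 mm
δ_BC = 14700·539/(4480·115000) = 0.01538 mm
δ_CD = 14700·495/(365·115000) = 0.1734 mm
δ = Σδ_i = 0.1841 mm.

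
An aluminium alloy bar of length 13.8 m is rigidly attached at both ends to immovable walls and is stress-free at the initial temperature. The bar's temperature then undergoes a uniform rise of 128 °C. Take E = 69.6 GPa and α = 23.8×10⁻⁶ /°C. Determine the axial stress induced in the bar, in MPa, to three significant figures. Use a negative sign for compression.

-212 MPa

Free thermal expansion αLΔT = 23.8e-6 · 13800 · 128 = 42.04 mm.
The walls impose strain ε = −(42.04)/13800 = -3.0464e-03; σ = Eε = 69600 · -3.0464e-03 = -212 MPa.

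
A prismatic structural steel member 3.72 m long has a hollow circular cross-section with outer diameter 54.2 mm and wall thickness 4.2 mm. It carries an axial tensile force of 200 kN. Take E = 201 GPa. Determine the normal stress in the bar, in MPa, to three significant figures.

A = 659.7 mm².
σ = N/A = 200000/659.7 = 303.2 MPa.

303 MPa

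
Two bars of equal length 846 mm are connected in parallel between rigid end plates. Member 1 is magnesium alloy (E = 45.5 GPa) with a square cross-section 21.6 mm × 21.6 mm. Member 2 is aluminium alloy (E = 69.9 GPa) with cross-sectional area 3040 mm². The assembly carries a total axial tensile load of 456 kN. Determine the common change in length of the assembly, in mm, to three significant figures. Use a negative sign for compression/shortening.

A_1 = 466.6 mm².
Equal strain + equilibrium ⇒ each member carries load in proportion to AE: A₁E₁ = 21230000 N, A₂E₂ = 212500000 N, ΣAE = 233700000 N.
δ = PL/ΣAE = 456000·846/233700000 = 1.651 mm.

1.65 mm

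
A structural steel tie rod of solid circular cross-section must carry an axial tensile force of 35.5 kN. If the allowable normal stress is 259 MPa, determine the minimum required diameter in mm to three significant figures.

Required area A ≥ P/σ_allow = 35500/259 = 137.1 mm².
For a solid circular section, d ≥ √(4A/π) = 13.21 mm.

13.2 mm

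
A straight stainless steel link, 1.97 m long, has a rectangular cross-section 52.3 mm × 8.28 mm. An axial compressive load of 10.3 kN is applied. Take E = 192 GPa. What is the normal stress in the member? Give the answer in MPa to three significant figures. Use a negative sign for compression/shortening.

-23.8 MPa

A = 433 mm².
σ = N/A = -10300/433 = -23.79 MPa.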